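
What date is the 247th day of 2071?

January has 31 days (247 − 31 = 216 remain).
February has 28 days (216 − 28 = 188 remain).
March has 31 days (188 − 31 = 157 remain).
April has 30 days (157 − 30 = 127 remain).
May has 31 days (127 − 31 = 96 remain).
June has 30 days (96 − 30 = 66 remain).
July has 31 days (66 − 31 = 35 remain).
August has 31 days (35 − 31 = 4 remain).
4 into September → September 4.

4 September 2071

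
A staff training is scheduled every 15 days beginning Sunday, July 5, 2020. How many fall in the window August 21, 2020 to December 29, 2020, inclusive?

Occurrences land 15·i days after July 5, 2020 for i = 0, 1, 2, …
August 21, 2020 is 47 days after the start; 47 ÷ 15 = 3 remainder 2; since the remainder is 2, round up to i = 4. First occurrence in the window: #5 on September 3, 2020 (4×15 = 60 days in).
December 29, 2020 is 177 days after the start; 177 ÷ 15 = 11 remainder 12. Last occurrence in the window: #12 on December 17, 2020.
Occurrences #5 through #12: 8 in total.

8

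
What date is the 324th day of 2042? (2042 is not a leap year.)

20 November 2042

January has 31 days (324 − 31 = 293 remain).
February has 28 days (293 − 28 = 265 remain).
March has 31 days (265 − 31 = 234 remain).
April has 30 days (234 − 30 = 204 remain).
May has 31 days (204 − 31 = 173 remain).
June has 30 days (173 − 30 = 143 remain).
July has 31 days (143 − 31 = 112 remain).
August has 31 days (112 − 31 = 81 remain).
September has 30 days (81 − 30 = 51 remain).
October has 31 days (51 − 31 = 20 remain).
20 into November → November 20.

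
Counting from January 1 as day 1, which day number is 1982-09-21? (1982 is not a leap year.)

Days in months before September: 31 + 28 + 31 + 30 + 31 + 30 + 31 + 31 = 243.
Plus 21 days into September → day 264.

264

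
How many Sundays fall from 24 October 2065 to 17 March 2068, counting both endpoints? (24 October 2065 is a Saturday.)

24 October 2065 is a Saturday; the first Sunday on or after it is 25 October 2065 (1 day later).
From 25 October 2065 to 17 March 2068: 67 + 365 + 365 + 77 = 874 days (rest of 2065, 2066, 2067, to 17 March 2068 in 2068).
874 ÷ 7 = 124 full weeks with remainder 6, so 124 more Sundays after the first → 125.

125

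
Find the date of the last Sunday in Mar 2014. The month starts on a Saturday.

Mar 30, 2014

Mar 2014 begins on a Saturday, so the first Sunday is Mar 2 (1 day later).
Mar 2014 has 31 days. Adding weeks: 2, 9, 16, 23, 30 — the last one ≤ 31 is the 30th.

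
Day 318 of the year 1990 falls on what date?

January has 31 days (318 − 31 = 287 remain).
February has 28 days (287 − 28 = 259 remain).
March has 31 days (259 − 31 = 228 remain).
April has 30 days (228 − 30 = 198 remain).
May has 31 days (198 − 31 = 167 remain).
June has 30 days (167 − 30 = 137 remain).
July has 31 days (137 − 31 = 106 remain).
August has 31 days (106 − 31 = 75 remain).
September has 30 days (75 − 30 = 45 remain).
October has 31 days (45 − 31 = 14 remain).
14 into November → November 14.

1990-11-14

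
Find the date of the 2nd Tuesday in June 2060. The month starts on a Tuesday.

2060-06-08

June 2060 begins on a Tuesday, so the first Tuesday is June 1.
The 2nd Tuesday is 1 weeks later: 1 + 7 = 8.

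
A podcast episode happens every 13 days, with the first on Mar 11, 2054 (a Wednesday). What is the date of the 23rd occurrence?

The 23rd occurrence is 22 intervals after the first: 22 × 13 = 286 days after Mar 11, 2054.
Mar has 31 days — 20 days to the end of Mar leaves 266.
Apr has 30 days (236 left).
May has 31 days (205 left).
Jun has 30 days (175 left).
Jul has 31 days (144 left).
Aug has 31 days (113 left).
Sep has 30 days (83 left).
Oct has 31 days (52 left).
Nov has 30 days (22 left).
22 days into Dec → Dec 22, 2054.

Dec 22, 2054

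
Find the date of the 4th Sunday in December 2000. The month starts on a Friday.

24 December 2000

December 2000 begins on a Friday, so the first Sunday is December 3 (2 days later).
The 4th Sunday is 3 weeks later: 3 + 21 = 24.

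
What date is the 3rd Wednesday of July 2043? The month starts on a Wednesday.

15 July 2043

July 2043 begins on a Wednesday, so the first Wednesday is July 1.
The 3rd Wednesday is 2 weeks later: 1 + 14 = 15.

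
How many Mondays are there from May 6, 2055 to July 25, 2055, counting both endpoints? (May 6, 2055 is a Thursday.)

May 6, 2055 is a Thursday; the first Monday on or after it is May 10, 2055 (4 days later).
From May 10, 2055 to July 25, 2055: 21 + 30 + 25 = 76 days (rest of May, June, July).
76 ÷ 7 = 10 full weeks with remainder 6, so 10 more Mondays after the first → 11.

11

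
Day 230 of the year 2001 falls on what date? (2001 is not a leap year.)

August 18, 2001

January has 31 days (230 − 31 = 199 remain).
February has 28 days (199 − 28 = 171 remain).
March has 31 days (171 − 31 = 140 remain).
April has 30 days (140 − 30 = 110 remain).
May has 31 days (110 − 31 = 79 remain).
June has 30 days (79 − 30 = 49 remain).
July has 31 days (49 − 31 = 18 remain).
18 into August → August 18.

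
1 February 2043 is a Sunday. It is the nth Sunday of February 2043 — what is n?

Day 1 falls in week ⌈1/7⌉ of the month.
Days 1–7 hold the 1st Sunday, 8–14 the 2nd, 15–21 the 3rd, 22–28 the 4th, 29–31 the 5th.
1 is in the range for the 1st.

1st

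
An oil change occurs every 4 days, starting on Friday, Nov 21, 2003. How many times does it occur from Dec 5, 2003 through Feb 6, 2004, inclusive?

Occurrences land 4·i days after Nov 21, 2003 for i = 0, 1, 2, …
Dec 5, 2003 is 14 days after the start; 14 ÷ 4 = 3 remainder 2; since the remainder is 2, round up to i = 4. First occurrence in the window: #5 on Dec 7, 2003 (4×4 = 16 days in).
Feb 6, 2004 is 77 days after the start; 77 ÷ 4 = 19 remainder 1. Last occurrence in the window: #20 on Feb 5, 2004.
Occurrences #5 through #20: 16 in total.

16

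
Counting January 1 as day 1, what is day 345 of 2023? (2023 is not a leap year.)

2023-12-11

January has 31 days (345 − 31 = 314 remain).
February has 28 days (314 − 28 = 286 remain).
March has 31 days (286 − 31 = 255 remain).
April has 30 days (255 − 30 = 225 remain).
May has 31 days (225 − 31 = 194 remain).
June has 30 days (194 − 30 = 164 remain).
July has 31 days (164 − 31 = 133 remain).
August has 31 days (133 − 31 = 102 remain).
September has 30 days (102 − 30 = 72 remain).
October has 31 days (72 − 31 = 41 remain).
November has 30 days (41 − 30 = 11 remain).
11 into December → December 11.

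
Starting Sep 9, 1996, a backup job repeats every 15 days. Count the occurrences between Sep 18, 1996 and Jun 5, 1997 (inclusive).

Occurrences land 15·i days after Sep 9, 1996 for i = 0, 1, 2, …
Sep 18, 1996 is 9 days after the start; 9 ÷ 15 = 0 remainder 9; since the remainder is 9, round up to i = 1. First occurrence in the window: #2 on Sep 24, 1996 (1×15 = 15 days in).
Jun 5, 1997 is 269 days after the start; 269 ÷ 15 = 17 remainder 14. Last occurrence in the window: #18 on May 22, 1997.
Occurrences #2 through #18: 17 in total.

17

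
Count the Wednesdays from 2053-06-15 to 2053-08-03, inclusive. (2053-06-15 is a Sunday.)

7

2053-06-15 is a Sunday; the first Wednesday on or after it is 2053-06-18 (3 days later).
From 2053-06-18 to 2053-08-03: 12 + 31 + 3 = 46 days (rest of June, July, August).
46 ÷ 7 = 6 full weeks with remainder 4, so 6 more Wednesdays after the first → 7.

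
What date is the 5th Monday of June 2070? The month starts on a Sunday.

30 June 2070

June 2070 begins on a Sunday, so the first Monday is June 2 (1 day later).
The 5th Monday is 4 weeks later: 2 + 28 = 30.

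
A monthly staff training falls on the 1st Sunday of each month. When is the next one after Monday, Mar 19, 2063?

Mar 2063 starts on a Thursday, so its 1st Sunday is Mar 4, 2063 (3 days in).
That is not after Mar 19, 2063, so look at Apr 2063.
Apr 2063 starts on a Sunday, so its 1st Sunday is Apr 1, 2063.

Apr 1, 2063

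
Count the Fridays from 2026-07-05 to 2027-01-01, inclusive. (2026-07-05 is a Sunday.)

2026-07-05 is a Sunday; the first Friday on or after it is 2026-07-10 (5 days later).
From 2026-07-10 to 2027-01-01: 21 + 31 + 30 + 31 + 30 + 31 + 1 = 175 days (rest of July, August, September, October, November, December, January).
175 ÷ 7 = 25 full weeks with remainder 0, so 25 more Fridays after the first → 26.

26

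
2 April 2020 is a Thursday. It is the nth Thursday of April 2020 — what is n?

1st

Day 2 falls in week ⌈2/7⌉ of the month.
Days 1–7 hold the 1st Thursday, 8–14 the 2nd, 15–21 the 3rd, 22–28 the 4th, 29–31 the 5th.
2 is in the range for the 1st.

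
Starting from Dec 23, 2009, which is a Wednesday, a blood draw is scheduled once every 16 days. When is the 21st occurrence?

The 21st occurrence is 20 intervals after the first: 20 × 16 = 320 days after Dec 23, 2009.
Dec has 31 days — 8 days to the end of Dec leaves 312.
Jan has 31 days (281 left).
Feb has 28 days (253 left).
Mar has 31 days (222 left).
Apr has 30 days (192 left).
May has 31 days (161 left).
Jun has 30 days (131 left).
Jul has 31 days (100 left).
Aug has 31 days (69 left).
Sep has 30 days (39 left).
Oct has 31 days (8 left).
8 days into Nov → Nov 8, 2010.

Nov 8, 2010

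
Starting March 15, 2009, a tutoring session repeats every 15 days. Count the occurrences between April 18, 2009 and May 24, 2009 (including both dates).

2

Occurrences land 15·i days after March 15, 2009 for i = 0, 1, 2, …
April 18, 2009 is 34 days after the start; 34 ÷ 15 = 2 remainder 4; since the remainder is 4, round up to i = 3. First occurrence in the window: #4 on April 29, 2009 (3×15 = 45 days in).
May 24, 2009 is 70 days after the start; 70 ÷ 15 = 4 remainder 10. Last occurrence in the window: #5 on May 14, 2009.
Occurrences #4 through #5: 2 in total.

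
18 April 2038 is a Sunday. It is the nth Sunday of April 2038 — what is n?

3rd

Day 18 falls in week ⌈18/7⌉ of the month.
Days 1–7 hold the 1st Sunday, 8–14 the 2nd, 15–21 the 3rd, 22–28 the 4th, 29–31 the 5th.
18 is in the range for the 3rd.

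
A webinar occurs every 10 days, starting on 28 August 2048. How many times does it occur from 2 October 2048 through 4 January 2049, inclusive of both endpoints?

Occurrences land 10·i days after 28 August 2048 for i = 0, 1, 2, …
2 October 2048 is 35 days after the start; 35 ÷ 10 = 3 remainder 5; since the remainder is 5, round up to i = 4. First occurrence in the window: #5 on 7 October 2048 (4×10 = 40 days in).
4 January 2049 is 129 days after the start; 129 ÷ 10 = 12 remainder 9. Last occurrence in the window: #13 on 26 December 2048.
Occurrences #5 through #13: 9 in total.

9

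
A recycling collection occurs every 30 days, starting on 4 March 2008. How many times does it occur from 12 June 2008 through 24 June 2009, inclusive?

Occurrences land 30·i days after 4 March 2008 for i = 0, 1, 2, …
12 June 2008 is 100 days after the start; 100 ÷ 30 = 3 remainder 10; since the remainder is 10, round up to i = 4. First occurrence in the window: #5 on 2 July 2008 (4×30 = 120 days in).
24 June 2009 is 477 days after the start; 477 ÷ 30 = 15 remainder 27. Last occurrence in the window: #16 on 28 May 2009.
Occurrences #5 through #16: 12 in total.

12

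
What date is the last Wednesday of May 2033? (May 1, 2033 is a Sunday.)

May 25, 2033

May 2033 begins on a Sunday, so the first Wednesday is May 4 (3 days later).
May 2033 has 31 days. Adding weeks: 4, 11, 18, 25 — the last one ≤ 31 is the 25th.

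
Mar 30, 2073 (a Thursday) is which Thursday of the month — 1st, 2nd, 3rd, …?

Day 30 falls in week ⌈30/7⌉ of the month.
Days 1–7 hold the 1st Thursday, 8–14 the 2nd, 15–21 the 3rd, 22–28 the 4th, 29–31 the 5th.
30 is in the range for the 5th.

5th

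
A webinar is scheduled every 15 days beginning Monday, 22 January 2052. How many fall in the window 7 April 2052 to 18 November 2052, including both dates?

15

Occurrences land 15·i days after 22 January 2052 for i = 0, 1, 2, …
7 April 2052 is 76 days after the start; 76 ÷ 15 = 5 remainder 1; since the remainder is 1, round up to i = 6. First occurrence in the window: #7 on 21 April 2052 (6×15 = 90 days in).
18 November 2052 is 301 days after the start; 301 ÷ 15 = 20 remainder 1. Last occurrence in the window: #21 on 17 November 2052.
Occurrences #7 through #21: 15 in total.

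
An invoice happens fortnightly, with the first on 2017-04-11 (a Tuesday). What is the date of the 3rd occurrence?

2017-05-09

The 3rd occurrence is 2 intervals after the first: 2 × 14 = 28 days after 2017-04-11.
April has 30 days — 19 days to the end of April leaves 9.
9 days into May → 2017-05-09.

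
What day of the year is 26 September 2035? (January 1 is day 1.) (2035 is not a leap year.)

269

Days in months before September: 31 + 28 + 31 + 30 + 31 + 30 + 31 + 31 = 243.
Plus 26 days into September → day 269.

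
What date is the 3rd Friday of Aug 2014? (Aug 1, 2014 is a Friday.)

Aug 15, 2014

Aug 2014 begins on a Friday, so the first Friday is Aug 1.
The 3rd Friday is 2 weeks later: 1 + 14 = 15.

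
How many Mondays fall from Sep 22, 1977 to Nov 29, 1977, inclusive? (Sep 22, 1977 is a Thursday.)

Sep 22, 1977 is a Thursday; the first Monday on or after it is Sep 26, 1977 (4 days later).
From Sep 26, 1977 to Nov 29, 1977: 4 + 31 + 29 = 64 days (rest of Sep, Oct, Nov).
64 ÷ 7 = 9 full weeks with remainder 1, so 9 more Mondays after the first → 10.

10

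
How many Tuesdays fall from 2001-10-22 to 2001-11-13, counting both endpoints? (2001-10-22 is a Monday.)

4

2001-10-22 is a Monday; the first Tuesday on or after it is 2001-10-23 (1 day later).
From 2001-10-23 to 2001-11-13: 8 + 13 = 21 days (rest of October, November).
21 ÷ 7 = 3 full weeks with remainder 0, so 3 more Tuesdays after the first → 4.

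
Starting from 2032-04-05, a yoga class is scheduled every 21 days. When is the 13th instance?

The 13th occurrence is 12 intervals after the first: 12 × 21 = 252 days after 2032-04-05.
April has 30 days — 25 days to the end of April leaves 227.
May has 31 days (196 left).
June has 30 days (166 left).
July has 31 days (135 left).
August has 31 days (104 left).
September has 30 days (74 left).
October has 31 days (43 left).
November has 30 days (13 left).
13 days into December → 2032-12-13.

2032-12-13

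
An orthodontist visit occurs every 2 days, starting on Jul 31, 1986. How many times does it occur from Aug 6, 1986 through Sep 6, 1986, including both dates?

16

Occurrences land 2·i days after Jul 31, 1986 for i = 0, 1, 2, …
Aug 6, 1986 is 6 days after the start; 6 ÷ 2 = 3 remainder 0. First occurrence in the window: #4 on Aug 6, 1986 (3×2 = 6 days in).
Sep 6, 1986 is 37 days after the start; 37 ÷ 2 = 18 remainder 1. Last occurrence in the window: #19 on Sep 5, 1986.
Occurrences #4 through #19: 16 in total.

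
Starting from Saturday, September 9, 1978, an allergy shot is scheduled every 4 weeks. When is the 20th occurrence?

February 23, 1980

The 20th occurrence is 19 intervals after the first: 19 × 28 = 532 days after September 9, 1978.
September has 30 days — 21 days to the end of September leaves 511.
From end of September to end of 1978 is 92 days (419 left).
1979 has 365 days (54 left).
January has 31 days (23 left).
23 days into February → February 23, 1980.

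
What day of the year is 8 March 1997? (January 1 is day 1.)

Days in months before March: 31 + 28 = 59.
Plus 8 days into March → day 67.

67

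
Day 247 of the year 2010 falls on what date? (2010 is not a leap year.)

January has 31 days (247 − 31 = 216 remain).
February has 28 days (216 − 28 = 188 remain).
March has 31 days (188 − 31 = 157 remain).
April has 30 days (157 − 30 = 127 remain).
May has 31 days (127 − 31 = 96 remain).
June has 30 days (96 − 30 = 66 remain).
July has 31 days (66 − 31 = 35 remain).
August has 31 days (35 − 31 = 4 remain).
4 into September → September 4.

September 4, 2010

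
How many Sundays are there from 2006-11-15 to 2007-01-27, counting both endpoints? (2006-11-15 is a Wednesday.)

2006-11-15 is a Wednesday; the first Sunday on or after it is 2006-11-19 (4 days later).
From 2006-11-19 to 2007-01-27: 11 + 31 + 27 = 69 days (rest of November, December, January).
69 ÷ 7 = 9 full weeks with remainder 6, so 9 more Sundays after the first → 10.

10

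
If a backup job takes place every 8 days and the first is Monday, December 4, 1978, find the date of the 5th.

January 5, 1979

The 5th occurrence is 4 intervals after the first: 4 × 8 = 32 days after December 4, 1978.
December has 31 days — 27 days to the end of December leaves 5.
5 days into January → January 5, 1979.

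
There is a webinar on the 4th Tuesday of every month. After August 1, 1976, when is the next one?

August 1976 starts on a Sunday; its first Tuesday is the 3rd, so the 4th Tuesday is the 24th — August 24, 1976.
August 24, 1976 is after August 1, 1976, so that is the next one.

August 24, 1976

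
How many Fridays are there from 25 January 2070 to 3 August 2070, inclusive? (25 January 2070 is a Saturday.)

27

25 January 2070 is a Saturday; the first Friday on or after it is 31 January 2070 (6 days later).
From 31 January 2070 to 3 August 2070: 0 + 28 + 31 + 30 + 31 + 30 + 31 + 3 = 184 days (rest of January, February, March, April, May, June, July, August).
184 ÷ 7 = 26 full weeks with remainder 2, so 26 more Fridays after the first → 27.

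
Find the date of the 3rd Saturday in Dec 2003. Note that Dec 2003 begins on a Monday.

Dec 20, 2003

Dec 2003 begins on a Monday, so the first Saturday is Dec 6 (5 days later).
The 3rd Saturday is 2 weeks later: 6 + 14 = 20.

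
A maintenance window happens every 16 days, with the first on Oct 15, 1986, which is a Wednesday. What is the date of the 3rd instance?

Nov 16, 1986

The 3rd occurrence is 2 intervals after the first: 2 × 16 = 32 days after Oct 15, 1986.
Oct has 31 days — 16 days to the end of Oct leaves 16.
16 days into Nov → Nov 16, 1986.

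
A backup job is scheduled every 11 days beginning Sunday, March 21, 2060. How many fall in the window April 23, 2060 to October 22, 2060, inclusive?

17

Occurrences land 11·i days after March 21, 2060 for i = 0, 1, 2, …
April 23, 2060 is 33 days after the start; 33 ÷ 11 = 3 remainder 0. First occurrence in the window: #4 on April 23, 2060 (3×11 = 33 days in).
October 22, 2060 is 215 days after the start; 215 ÷ 11 = 19 remainder 6. Last occurrence in the window: #20 on October 16, 2060.
Occurrences #4 through #20: 17 in total.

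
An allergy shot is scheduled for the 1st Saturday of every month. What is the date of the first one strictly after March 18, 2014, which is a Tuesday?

March 2014 starts on a Saturday, so its 1st Saturday is March 1, 2014.
That is not after March 18, 2014, so look at April 2014.
April 2014 starts on a Tuesday, so its 1st Saturday is April 5, 2014 (4 days in).

April 5, 2014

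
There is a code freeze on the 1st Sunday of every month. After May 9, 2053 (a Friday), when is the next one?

May 2053 starts on a Thursday, so its 1st Sunday is May 4, 2053 (3 days in).
That is not after May 9, 2053, so look at Jun 2053.
Jun 2053 starts on a Sunday, so its 1st Sunday is Jun 1, 2053.

Jun 1, 2053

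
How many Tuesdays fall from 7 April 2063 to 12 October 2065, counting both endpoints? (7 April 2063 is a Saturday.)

131

7 April 2063 is a Saturday; the first Tuesday on or after it is 10 April 2063 (3 days later).
From 10 April 2063 to 12 October 2065: 265 + 366 + 285 = 916 days (rest of 2063, 2064, to 12 October 2065 in 2065).
916 ÷ 7 = 130 full weeks with remainder 6, so 130 more Tuesdays after the first → 131.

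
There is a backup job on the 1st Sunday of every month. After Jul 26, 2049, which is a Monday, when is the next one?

Aug 1, 2049

Jul 2049 starts on a Thursday, so its 1st Sunday is Jul 4, 2049 (3 days in).
That is not after Jul 26, 2049, so look at Aug 2049.
Aug 2049 starts on a Sunday, so its 1st Sunday is Aug 1, 2049.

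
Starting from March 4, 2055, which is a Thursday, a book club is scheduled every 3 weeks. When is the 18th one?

February 24, 2056

The 18th occurrence is 17 intervals after the first: 17 × 21 = 357 days after March 4, 2055.
March has 31 days — 27 days to the end of March leaves 330.
April has 30 days (300 left).
May has 31 days (269 left).
June has 30 days (239 left).
July has 31 days (208 left).
August has 31 days (177 left).
September has 30 days (147 left).
October has 31 days (116 left).
November has 30 days (86 left).
December has 31 days (55 left).
January has 31 days (24 left).
24 days into February → February 24, 2056.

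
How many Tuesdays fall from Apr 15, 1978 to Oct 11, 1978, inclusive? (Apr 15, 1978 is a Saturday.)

Apr 15, 1978 is a Saturday; the first Tuesday on or after it is Apr 18, 1978 (3 days later).
From Apr 18, 1978 to Oct 11, 1978: 12 + 31 + 30 + 31 + 31 + 30 + 11 = 176 days (rest of Apr, May, Jun, Jul, Aug, Sep, Oct).
176 ÷ 7 = 25 full weeks with remainder 1, so 25 more Tuesdays after the first → 26.

26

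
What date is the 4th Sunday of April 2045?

April 23, 2045

The first Sunday of April 2045 is April 2.
The 4th Sunday is 3 weeks later: 2 + 21 = 23.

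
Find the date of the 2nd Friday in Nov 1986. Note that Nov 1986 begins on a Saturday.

Nov 14, 1986

Nov 1986 begins on a Saturday, so the first Friday is Nov 7 (6 days later).
The 2nd Friday is 1 weeks later: 7 + 7 = 14.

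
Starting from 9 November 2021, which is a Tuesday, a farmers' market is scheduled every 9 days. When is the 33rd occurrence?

The 33rd occurrence is 32 intervals after the first: 32 × 9 = 288 days after 9 November 2021.
November has 30 days — 21 days to the end of November leaves 267.
December has 31 days (236 left).
January has 31 days (205 left).
February has 28 days (177 left).
March has 31 days (146 left).
April has 30 days (116 left).
May has 31 days (85 left).
June has 30 days (55 left).
July has 31 days (24 left).
24 days into August → 24 August 2022.

24 August 2022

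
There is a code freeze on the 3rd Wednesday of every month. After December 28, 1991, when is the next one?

January 15, 1992

December 1991 starts on a Sunday; its first Wednesday is the 4th, so the 3rd Wednesday is the 18th — December 18, 1991.
That is not after December 28, 1991, so look at January 1992.
January 1992 starts on a Wednesday; its first Wednesday is the 1st, so the 3rd Wednesday is the 15th — January 15, 1992.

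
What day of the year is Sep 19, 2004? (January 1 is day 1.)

263

Days in months before Sep: 31 + 29 + 31 + 30 + 31 + 30 + 31 + 31 = 244.
Plus 19 days into Sep → day 263.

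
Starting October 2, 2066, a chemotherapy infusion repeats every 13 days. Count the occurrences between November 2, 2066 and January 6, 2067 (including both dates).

5

Occurrences land 13·i days after October 2, 2066 for i = 0, 1, 2, …
November 2, 2066 is 31 days after the start; 31 ÷ 13 = 2 remainder 5; since the remainder is 5, round up to i = 3. First occurrence in the window: #4 on November 10, 2066 (3×13 = 39 days in).
January 6, 2067 is 96 days after the start; 96 ÷ 13 = 7 remainder 5. Last occurrence in the window: #8 on January 1, 2067.
Occurrences #4 through #8: 5 in total.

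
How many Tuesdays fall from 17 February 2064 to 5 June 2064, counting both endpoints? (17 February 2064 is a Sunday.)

17 February 2064 is a Sunday; the first Tuesday on or after it is 19 February 2064 (2 days later).
From 19 February 2064 to 5 June 2064: 10 + 31 + 30 + 31 + 5 = 107 days (rest of February, March, April, May, June).
107 ÷ 7 = 15 full weeks with remainder 2, so 15 more Tuesdays after the first → 16.

16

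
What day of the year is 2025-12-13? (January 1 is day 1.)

347

Days in months before December: 31 + 28 + 31 + 30 + 31 + 30 + 31 + 31 + 30 + 31 + 30 = 334.
Plus 13 days into December → day 347.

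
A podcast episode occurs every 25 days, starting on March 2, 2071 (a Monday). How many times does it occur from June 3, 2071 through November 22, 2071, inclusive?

Occurrences land 25·i days after March 2, 2071 for i = 0, 1, 2, …
June 3, 2071 is 93 days after the start; 93 ÷ 25 = 3 remainder 18; since the remainder is 18, round up to i = 4. First occurrence in the window: #5 on June 10, 2071 (4×25 = 100 days in).
November 22, 2071 is 265 days after the start; 265 ÷ 25 = 10 remainder 15. Last occurrence in the window: #11 on November 7, 2071.
Occurrences #5 through #11: 7 in total.

7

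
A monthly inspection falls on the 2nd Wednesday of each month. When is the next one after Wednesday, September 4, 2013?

September 2013 starts on a Sunday; its first Wednesday is the 4th, so the 2nd Wednesday is the 11th — September 11, 2013.
September 11, 2013 is after September 4, 2013, so that is the next one.

September 11, 2013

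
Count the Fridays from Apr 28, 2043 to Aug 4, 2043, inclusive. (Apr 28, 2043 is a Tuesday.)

Apr 28, 2043 is a Tuesday; the first Friday on or after it is May 1, 2043 (3 days later).
From May 1, 2043 to Aug 4, 2043: 30 + 30 + 31 + 4 = 95 days (rest of May, Jun, Jul, Aug).
95 ÷ 7 = 13 full weeks with remainder 4, so 13 more Fridays after the first → 14.

14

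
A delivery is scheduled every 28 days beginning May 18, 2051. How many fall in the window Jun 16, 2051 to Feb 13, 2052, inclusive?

8

Occurrences land 28·i days after May 18, 2051 for i = 0, 1, 2, …
Jun 16, 2051 is 29 days after the start; 29 ÷ 28 = 1 remainder 1; since the remainder is 1, round up to i = 2. First occurrence in the window: #3 on Jul 13, 2051 (2×28 = 56 days in).
Feb 13, 2052 is 271 days after the start; 271 ÷ 28 = 9 remainder 19. Last occurrence in the window: #10 on Jan 25, 2052.
Occurrences #3 through #10: 8 in total.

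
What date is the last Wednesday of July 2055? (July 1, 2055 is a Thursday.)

28 July 2055

July 2055 begins on a Thursday, so the first Wednesday is July 7 (6 days later).
July 2055 has 31 days. Adding weeks: 7, 14, 21, 28 — the last one ≤ 31 is the 28th.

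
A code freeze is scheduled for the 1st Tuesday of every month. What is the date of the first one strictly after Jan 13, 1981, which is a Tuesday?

Jan 1981 starts on a Thursday, so its 1st Tuesday is Jan 6, 1981 (5 days in).
That is not after Jan 13, 1981, so look at Feb 1981.
Feb 1981 starts on a Sunday, so its 1st Tuesday is Feb 3, 1981 (2 days in).

Feb 3, 1981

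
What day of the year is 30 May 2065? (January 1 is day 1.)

150

Days in months before May: 31 + 28 + 31 + 30 = 120.
Plus 30 days into May → day 150.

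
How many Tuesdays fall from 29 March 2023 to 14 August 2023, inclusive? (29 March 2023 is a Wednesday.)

29 March 2023 is a Wednesday; the first Tuesday on or after it is 4 April 2023 (6 days later).
From 4 April 2023 to 14 August 2023: 26 + 31 + 30 + 31 + 14 = 132 days (rest of April, May, June, July, August).
132 ÷ 7 = 18 full weeks with remainder 6, so 18 more Tuesdays after the first → 19.

19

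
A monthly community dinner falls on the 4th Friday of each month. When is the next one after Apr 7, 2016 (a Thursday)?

Apr 22, 2016

Apr 2016 starts on a Friday; its first Friday is the 1st, so the 4th Friday is the 22nd — Apr 22, 2016.
Apr 22, 2016 is after Apr 7, 2016, so that is the next one.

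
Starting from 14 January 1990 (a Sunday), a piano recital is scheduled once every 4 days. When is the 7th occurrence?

The 7th occurrence is 6 intervals after the first: 6 × 4 = 24 days after 14 January 1990.
January has 31 days — 17 days to the end of January leaves 7.
7 days into February → 7 February 1990.

7 February 1990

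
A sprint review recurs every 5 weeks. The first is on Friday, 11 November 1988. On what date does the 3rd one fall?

20 January 1989

The 3rd occurrence is 2 intervals after the first: 2 × 35 = 70 days after 11 November 1988.
November has 30 days — 19 days to the end of November leaves 51.
December has 31 days (20 left).
20 days into January → 20 January 1989.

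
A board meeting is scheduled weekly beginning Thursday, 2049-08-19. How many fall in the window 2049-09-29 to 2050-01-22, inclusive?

Occurrences land 7·i days after 2049-08-19 for i = 0, 1, 2, …
2049-09-29 is 41 days after the start; 41 ÷ 7 = 5 remainder 6; since the remainder is 6, round up to i = 6. First occurrence in the window: #7 on 2049-09-30 (6×7 = 42 days in).
2050-01-22 is 156 days after the start; 156 ÷ 7 = 22 remainder 2. Last occurrence in the window: #23 on 2050-01-20.
Occurrences #7 through #23: 17 in total.

17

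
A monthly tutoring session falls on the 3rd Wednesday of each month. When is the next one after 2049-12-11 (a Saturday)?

December 2049 starts on a Wednesday; its first Wednesday is the 1st, so the 3rd Wednesday is the 15th — 2049-12-15.
2049-12-15 is after 2049-12-11, so that is the next one.

2049-12-15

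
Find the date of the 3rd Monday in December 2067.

19 December 2067

The first Monday of December 2067 is December 5.
The 3rd Monday is 2 weeks later: 5 + 14 = 19.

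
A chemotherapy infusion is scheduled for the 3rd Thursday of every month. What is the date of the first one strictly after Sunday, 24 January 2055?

18 February 2055

January 2055 starts on a Friday; its first Thursday is the 7th, so the 3rd Thursday is the 21st — 21 January 2055.
That is not after 24 January 2055, so look at February 2055.
February 2055 starts on a Monday; its first Thursday is the 4th, so the 3rd Thursday is the 18th — 18 February 2055.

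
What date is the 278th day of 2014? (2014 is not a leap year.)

October 5, 2014

January has 31 days (278 − 31 = 247 remain).
February has 28 days (247 − 28 = 219 remain).
March has 31 days (219 − 31 = 188 remain).
April has 30 days (188 − 30 = 158 remain).
May has 31 days (158 − 31 = 127 remain).
June has 30 days (127 − 30 = 97 remain).
July has 31 days (97 − 31 = 66 remain).
August has 31 days (66 − 31 = 35 remain).
September has 30 days (35 − 30 = 5 remain).
5 into October → October 5.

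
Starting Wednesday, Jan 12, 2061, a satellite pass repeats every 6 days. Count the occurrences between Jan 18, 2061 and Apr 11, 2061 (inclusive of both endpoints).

Occurrences land 6·i days after Jan 12, 2061 for i = 0, 1, 2, …
Jan 18, 2061 is 6 days after the start; 6 ÷ 6 = 1 remainder 0. First occurrence in the window: #2 on Jan 18, 2061 (1×6 = 6 days in).
Apr 11, 2061 is 89 days after the start; 89 ÷ 6 = 14 remainder 5. Last occurrence in the window: #15 on Apr 6, 2061.
Occurrences #2 through #15: 14 in total.

14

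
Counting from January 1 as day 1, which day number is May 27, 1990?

147

Days in months before May: 31 + 28 + 31 + 30 = 120.
Plus 27 days into May → day 147.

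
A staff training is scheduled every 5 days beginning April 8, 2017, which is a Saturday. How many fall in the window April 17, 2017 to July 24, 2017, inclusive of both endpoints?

20

Occurrences land 5·i days after April 8, 2017 for i = 0, 1, 2, …
April 17, 2017 is 9 days after the start; 9 ÷ 5 = 1 remainder 4; since the remainder is 4, round up to i = 2. First occurrence in the window: #3 on April 18, 2017 (2×5 = 10 days in).
July 24, 2017 is 107 days after the start; 107 ÷ 5 = 21 remainder 2. Last occurrence in the window: #22 on July 22, 2017.
Occurrences #3 through #22: 20 in total.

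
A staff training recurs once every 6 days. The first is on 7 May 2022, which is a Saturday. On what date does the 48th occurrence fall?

13 February 2023

The 48th occurrence is 47 intervals after the first: 47 × 6 = 282 days after 7 May 2022.
May has 31 days — 24 days to the end of May leaves 258.
June has 30 days (228 left).
July has 31 days (197 left).
August has 31 days (166 left).
September has 30 days (136 left).
October has 31 days (105 left).
November has 30 days (75 left).
December has 31 days (44 left).
January has 31 days (13 left).
13 days into February → 13 February 2023.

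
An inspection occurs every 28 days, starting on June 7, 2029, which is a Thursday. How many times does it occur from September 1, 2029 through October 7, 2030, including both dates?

14

Occurrences land 28·i days after June 7, 2029 for i = 0, 1, 2, …
September 1, 2029 is 86 days after the start; 86 ÷ 28 = 3 remainder 2; since the remainder is 2, round up to i = 4. First occurrence in the window: #5 on September 27, 2029 (4×28 = 112 days in).
October 7, 2030 is 487 days after the start; 487 ÷ 28 = 17 remainder 11. Last occurrence in the window: #18 on September 26, 2030.
Occurrences #5 through #18: 14 in total.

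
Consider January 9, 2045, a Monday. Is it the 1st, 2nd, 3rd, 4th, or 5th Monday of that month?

2nd

Day 9 falls in week ⌈9/7⌉ of the month.
Days 1–7 hold the 1st Monday, 8–14 the 2nd, 15–21 the 3rd, 22–28 the 4th, 29–31 the 5th.
9 is in the range for the 2nd.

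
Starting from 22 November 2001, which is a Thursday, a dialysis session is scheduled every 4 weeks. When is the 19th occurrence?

10 April 2003

The 19th occurrence is 18 intervals after the first: 18 × 28 = 504 days after 22 November 2001.
November has 30 days — 8 days to the end of November leaves 496.
From end of November to end of 2001 is 31 days (465 left).
2002 has 365 days (100 left).
January has 31 days (69 left).
February has 28 days (41 left).
March has 31 days (10 left).
10 days into April → 10 April 2003.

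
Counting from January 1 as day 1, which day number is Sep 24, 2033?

Days in months before Sep: 31 + 28 + 31 + 30 + 31 + 30 + 31 + 31 = 243.
Plus 24 days into Sep → day 267.

267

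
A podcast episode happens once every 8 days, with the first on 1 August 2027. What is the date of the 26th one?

17 February 2028

The 26th occurrence is 25 intervals after the first: 25 × 8 = 200 days after 1 August 2027.
August has 31 days — 30 days to the end of August leaves 170.
September has 30 days (140 left).
October has 31 days (109 left).
November has 30 days (79 left).
December has 31 days (48 left).
January has 31 days (17 left).
17 days into February → 17 February 2028.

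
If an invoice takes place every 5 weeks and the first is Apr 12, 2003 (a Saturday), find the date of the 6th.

Oct 4, 2003

The 6th occurrence is 5 intervals after the first: 5 × 35 = 175 days after Apr 12, 2003.
Apr has 30 days — 18 days to the end of Apr leaves 157.
May has 31 days (126 left).
Jun has 30 days (96 left).
Jul has 31 days (65 left).
Aug has 31 days (34 left).
Sep has 30 days (4 left).
4 days into Oct → Oct 4, 2003.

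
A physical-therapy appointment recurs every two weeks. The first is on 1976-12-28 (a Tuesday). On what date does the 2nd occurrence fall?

The 2nd occurrence is 1 interval after the first: 1 × 14 = 14 days after 1976-12-28.
December has 31 days — 3 days to the end of December leaves 11.
11 days into January → 1977-01-11.

1977-01-11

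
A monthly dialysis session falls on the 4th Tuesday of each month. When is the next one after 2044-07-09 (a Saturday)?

July 2044 starts on a Friday; its first Tuesday is the 5th, so the 4th Tuesday is the 26th — 2044-07-26.
2044-07-26 is after 2044-07-09, so that is the next one.

2044-07-26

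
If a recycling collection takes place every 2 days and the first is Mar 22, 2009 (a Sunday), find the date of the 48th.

The 48th occurrence is 47 intervals after the first: 47 × 2 = 94 days after Mar 22, 2009.
Mar has 31 days — 9 days to the end of Mar leaves 85.
Apr has 30 days (55 left).
May has 31 days (24 left).
24 days into Jun → Jun 24, 2009.

Jun 24, 2009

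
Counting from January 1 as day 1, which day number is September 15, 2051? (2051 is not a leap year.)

Days in months before September: 31 + 28 + 31 + 30 + 31 + 30 + 31 + 31 = 243.
Plus 15 days into September → day 258.

258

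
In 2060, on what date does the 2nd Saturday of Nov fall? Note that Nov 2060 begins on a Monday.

Nov 2060 begins on a Monday, so the first Saturday is Nov 6 (5 days later).
The 2nd Saturday is 1 weeks later: 6 + 7 = 13.

Nov 13, 2060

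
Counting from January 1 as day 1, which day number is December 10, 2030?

Days in months before December: 31 + 28 + 31 + 30 + 31 + 30 + 31 + 31 + 30 + 31 + 30 = 334.
Plus 10 days into December → day 344.

344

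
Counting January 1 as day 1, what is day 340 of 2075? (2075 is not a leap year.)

2075-12-06

January has 31 days (340 − 31 = 309 remain).
February has 28 days (309 − 28 = 281 remain).
March has 31 days (281 − 31 = 250 remain).
April has 30 days (250 − 30 = 220 remain).
May has 31 days (220 − 31 = 189 remain).
June has 30 days (189 − 30 = 159 remain).
July has 31 days (159 − 31 = 128 remain).
August has 31 days (128 − 31 = 97 remain).
September has 30 days (97 − 30 = 67 remain).
October has 31 days (67 − 31 = 36 remain).
November has 30 days (36 − 30 = 6 remain).
6 into December → December 6.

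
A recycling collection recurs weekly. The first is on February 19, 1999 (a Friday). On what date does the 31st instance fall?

The 31st occurrence is 30 intervals after the first: 30 × 7 = 210 days after February 19, 1999.
February has 28 days — 9 days to the end of February leaves 201.
March has 31 days (170 left).
April has 30 days (140 left).
May has 31 days (109 left).
June has 30 days (79 left).
July has 31 days (48 left).
August has 31 days (17 left).
17 days into September → September 17, 1999.

September 17, 1999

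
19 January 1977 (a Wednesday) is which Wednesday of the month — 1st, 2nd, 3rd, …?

3rd

Day 19 falls in week ⌈19/7⌉ of the month.
Days 1–7 hold the 1st Wednesday, 8–14 the 2nd, 15–21 the 3rd, 22–28 the 4th, 29–31 the 5th.
19 is in the range for the 3rd.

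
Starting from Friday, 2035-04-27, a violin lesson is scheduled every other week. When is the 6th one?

2035-07-06

The 6th occurrence is 5 intervals after the first: 5 × 14 = 70 days after 2035-04-27.
April has 30 days — 3 days to the end of April leaves 67.
May has 31 days (36 left).
June has 30 days (6 left).
6 days into July → 2035-07-06.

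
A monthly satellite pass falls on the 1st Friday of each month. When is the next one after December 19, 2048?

December 2048 starts on a Tuesday, so its 1st Friday is December 4, 2048 (3 days in).
That is not after December 19, 2048, so look at January 2049.
January 2049 starts on a Friday, so its 1st Friday is January 1, 2049.

January 1, 2049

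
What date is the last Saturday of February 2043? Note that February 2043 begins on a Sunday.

February 2043 begins on a Sunday, so the first Saturday is February 7 (6 days later).
February 2043 has 28 days. Adding weeks: 7, 14, 21, 28 — the last one ≤ 28 is the 28th.

February 28, 2043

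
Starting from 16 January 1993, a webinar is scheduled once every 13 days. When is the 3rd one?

11 February 1993

The 3rd occurrence is 2 intervals after the first: 2 × 13 = 26 days after 16 January 1993.
January has 31 days — 15 days to the end of January leaves 11.
11 days into February → 11 February 1993.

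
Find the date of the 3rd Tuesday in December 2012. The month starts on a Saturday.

December 2012 begins on a Saturday, so the first Tuesday is December 4 (3 days later).
The 3rd Tuesday is 2 weeks later: 4 + 14 = 18.

December 18, 2012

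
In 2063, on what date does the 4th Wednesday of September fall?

September 2063 begins on a Saturday, so the first Wednesday is September 5 (4 days later).
The 4th Wednesday is 3 weeks later: 5 + 21 = 26.

September 26, 2063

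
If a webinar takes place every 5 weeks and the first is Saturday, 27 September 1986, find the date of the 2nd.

1 November 1986

The 2nd occurrence is 1 interval after the first: 1 × 35 = 35 days after 27 September 1986.
September has 30 days — 3 days to the end of September leaves 32.
October has 31 days (1 left).
1 day into November → 1 November 1986.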